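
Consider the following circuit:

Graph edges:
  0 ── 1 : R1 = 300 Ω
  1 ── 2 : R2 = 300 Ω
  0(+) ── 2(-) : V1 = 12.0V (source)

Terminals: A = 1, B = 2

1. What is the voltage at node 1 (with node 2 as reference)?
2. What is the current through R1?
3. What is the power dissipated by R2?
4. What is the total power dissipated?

Nodal analysis, taking node 2 as the 0 V reference.
Source V1 fixes V_0 = 12 V.
KCL at each unknown node (sum of currents leaving = 0; resistances in Ω):
  Node 1: (V_1 - 12)/300 + (V_1 - 0)/300 = 0
Collecting terms: 0.006667 × V_1 = 0.04  =>  V_1 = 6 V
Part 1:
  Read off the nodal solution: V_1 = 6 V
Part 2:
  I_R1 = (V_0 - V_1)/R1 = (12 - 6)/300 = 0.02 A
  Magnitude: I_R1 = 0.02 A
Part 3:
  I_R2 = (V_1 - V_2)/R2 = (6 - 0)/300 = 0.02 A
  P_R2 = I_R2² × R2 = (0.02)² × 300 = 0.12 W
Part 4:
  Power in each resistor, P = (ΔV)²/R:
    P_R1 = (12 - 6)²/300 = 0.12 W
    P_R2 = (6 - 0)²/300 = 0.12 W
  P_total = P_R1 + P_R2 = 0.24 W

Final answers:
1. V_1 = 6 V
2. I_R1 = 0.02 A
3. P_R2 = 0.12 W
4. P_total = 0.24 W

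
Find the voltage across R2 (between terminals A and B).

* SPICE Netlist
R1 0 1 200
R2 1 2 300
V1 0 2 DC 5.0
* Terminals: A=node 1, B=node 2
R1 and R2 are in series across V1 (node 0 → node 1 → node 2), and the output A–B is taken across R2, so this is a voltage divider.
Series current: I = V1/(R1 + R2) = 5/(200 + 300) = 5/500 = 0.01 A
V_R2 = I × R2 = V1 × R2/(R1 + R2) = 5 × 300/500 = 3 V

Final answer: 3 V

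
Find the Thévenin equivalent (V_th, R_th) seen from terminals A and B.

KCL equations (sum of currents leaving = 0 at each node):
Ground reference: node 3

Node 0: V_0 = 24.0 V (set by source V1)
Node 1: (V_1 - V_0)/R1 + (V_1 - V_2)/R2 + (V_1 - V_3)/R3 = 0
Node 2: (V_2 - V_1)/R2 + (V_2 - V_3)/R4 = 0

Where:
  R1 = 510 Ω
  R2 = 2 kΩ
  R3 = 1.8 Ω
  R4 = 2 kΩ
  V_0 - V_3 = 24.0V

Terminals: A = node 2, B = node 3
Step 1 — V_th is the open-circuit voltage V_A - V_B (nothing connected across the terminals).
Nodal analysis, taking node 3 as the 0 V reference.
Source V1 fixes V_0 = 24 V.
KCL at each unknown node (sum of currents leaving = 0; resistances in Ω):
  Node 1: (V_1 - 24)/510 + (V_1 - V_2)/2000 + (V_1 - 0)/1.8 = 0
  Node 2: (V_2 - V_1)/2000 + (V_2 - 0)/2000 = 0
Collecting terms (coefficients in siemens):
  0.558·V_1 - 0.0005·V_2 = 0.04706
  0.001·V_2 - 0.0005·V_1 = 0
Determinant D = (0.558)(0.001) - (-0.0005)(-0.0005) = 0.0005578
V_1 = [(0.04706)(0.001) - (-0.0005)(0)]/D = 0.08437 V
V_2 = [(0.558)(0) - (0.04706)(-0.0005)]/D = 0.04219 V
V_th = V_2 - V_3 = 0.04219 - 0 = 0.04219 V
Step 2 — R_th: zero the source — replace V1 by a short circuit (node 3 merges into node 0) — and find the resistance seen between A (node 2) and B (node 0).
Reduce the network between node 2 (A) and node 0 (B) by series/parallel combination:
  Rp1 = R1 ‖ R3 (parallel, both between nodes 0 and 1) = 1/(1/510 + 1/1.8) = 1.794 Ω
  Rs1 = R2 + Rp1 (series, joined only at node 1) = 2000 + 1.794 = 2002 Ω
  Rp2 = R4 ‖ Rs1 (parallel, both between nodes 0 and 2) = 1/(1/2000 + 1/2002) = 1000 Ω
R_th = 1 kΩ

Final answer: V_th = 0.04219 V, R_th = 1 kΩ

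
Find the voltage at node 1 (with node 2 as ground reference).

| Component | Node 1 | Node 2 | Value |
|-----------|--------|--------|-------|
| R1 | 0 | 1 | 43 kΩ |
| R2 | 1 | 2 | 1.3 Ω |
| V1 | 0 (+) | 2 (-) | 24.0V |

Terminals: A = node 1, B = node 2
Nodal analysis, taking node 2 as the 0 V reference.
Source V1 fixes V_0 = 24 V.
KCL at each unknown node (sum of currents leaving = 0; resistances in Ω):
  Node 1: (V_1 - 24)/43000 + (V_1 - 0)/1.3 = 0
Collecting terms: 0.7693 × V_1 = 0.0005581  =>  V_1 = 0.0007256 V
The requested potential is V_1 = 0.0007256 V.

Final answer: V_1 = 0.0007256 V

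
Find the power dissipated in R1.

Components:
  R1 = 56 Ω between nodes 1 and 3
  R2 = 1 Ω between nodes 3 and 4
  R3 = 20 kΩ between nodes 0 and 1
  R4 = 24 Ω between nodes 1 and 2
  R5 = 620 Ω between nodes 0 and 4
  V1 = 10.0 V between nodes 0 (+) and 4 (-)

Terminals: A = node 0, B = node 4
Nodal analysis, taking node 4 as the 0 V reference.
Source V1 fixes V_0 = 10 V.
KCL at each unknown node (sum of currents leaving = 0; resistances in Ω):
  Node 1: (V_1 - V_3)/56 + (V_1 - 10)/20000 + (V_1 - V_2)/24 = 0
  Node 2: (V_2 - V_1)/24 = 0
  Node 3: (V_3 - V_1)/56 + (V_3 - 0)/1 = 0
Collecting terms (coefficients in siemens):
  0.05957·V_1 - 0.04167·V_2 - 0.01786·V_3 = 0.0005
  0.04167·V_2 - 0.04167·V_1 = 0
  1.018·V_3 - 0.01786·V_1 = 0
Solving these 3 simultaneous equations (Gaussian elimination) gives:
  V_1 = 0.02842 V, V_2 = 0.02842 V, V_3 = 0.0004986 V
I_R1 = (V_1 - V_3)/R1 = (0.02842 - 0.0004986)/56 = 0.0004986 A
P_R1 = I_R1² × R1 = (0.0004986)² × 56 = 0.00001392 W

Final answer: 1.392e-05 W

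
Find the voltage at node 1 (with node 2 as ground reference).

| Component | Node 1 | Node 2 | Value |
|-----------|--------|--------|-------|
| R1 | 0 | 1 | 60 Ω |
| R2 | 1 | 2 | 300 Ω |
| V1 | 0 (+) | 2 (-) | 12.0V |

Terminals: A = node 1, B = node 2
Nodal analysis, taking node 2 as the 0 V reference.
Source V1 fixes V_0 = 12 V.
KCL at each unknown node (sum of currents leaving = 0; resistances in Ω):
  Node 1: (V_1 - 12)/60 + (V_1 - 0)/300 = 0
Collecting terms: 0.02 × V_1 = 0.2  =>  V_1 = 10 V
The requested potential is V_1 = 10 V.

Final answer: V_1 = 10 V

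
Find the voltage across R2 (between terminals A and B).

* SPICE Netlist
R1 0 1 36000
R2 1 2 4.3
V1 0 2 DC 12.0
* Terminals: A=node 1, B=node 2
R1 and R2 are in series across V1 (node 0 → node 1 → node 2), and the output A–B is taken across R2, so this is a voltage divider.
Series current: I = V1/(R1 + R2) = 12/(36000 + 4.3) = 12/36000 = 0.0003333 A
V_R2 = I × R2 = V1 × R2/(R1 + R2) = 12 × 4.3/36000 = 0.001433 V

Final answer: 0.001433 V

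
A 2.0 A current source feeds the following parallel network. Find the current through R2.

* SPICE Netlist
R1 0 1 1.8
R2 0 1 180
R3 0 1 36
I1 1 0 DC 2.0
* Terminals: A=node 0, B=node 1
All resistors sit directly between nodes 0 and 1, so they are in parallel and share one voltage V; the full source current 2 A splits among them.
1/R_par = 1/1.8 + 1/180 + 1/36 = 0.5889 S  =>  R_par = 1.698 Ω
V = I × R_par = 2 × 1.698 = 3.396 V
I_R2 = V/R2 = 3.396/180 = 0.01887 A

Final answer: 0.01887 A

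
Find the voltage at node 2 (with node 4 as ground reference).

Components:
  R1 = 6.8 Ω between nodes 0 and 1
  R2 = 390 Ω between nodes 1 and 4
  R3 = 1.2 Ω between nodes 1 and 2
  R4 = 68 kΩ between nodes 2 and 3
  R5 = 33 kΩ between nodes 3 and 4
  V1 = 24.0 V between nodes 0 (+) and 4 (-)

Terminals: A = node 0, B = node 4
Nodal analysis, taking node 4 as the 0 V reference.
Source V1 fixes V_0 = 24 V.
KCL at each unknown node (sum of currents leaving = 0; resistances in Ω):
  Node 1: (V_1 - 24)/6.8 + (V_1 - 0)/390 + (V_1 - V_2)/1.2 = 0
  Node 2: (V_2 - V_1)/1.2 + (V_2 - V_3)/68000 = 0
  Node 3: (V_3 - V_2)/68000 + (V_3 - 0)/33000 = 0
Collecting terms (coefficients in siemens):
  0.983·V_1 - 0.8333·V_2 = 3.529
  0.8333·V_2 - 0.8333·V_1 - 0.00001471·V_3 = 0
  0.00004501·V_3 - 0.00001471·V_2 = 0
Solving these 3 simultaneous equations (Gaussian elimination) gives:
  V_1 = 23.59 V, V_2 = 23.59 V, V_3 = 7.707 V
The requested potential is V_2 = 23.59 V.

Final answer: V_2 = 23.59 V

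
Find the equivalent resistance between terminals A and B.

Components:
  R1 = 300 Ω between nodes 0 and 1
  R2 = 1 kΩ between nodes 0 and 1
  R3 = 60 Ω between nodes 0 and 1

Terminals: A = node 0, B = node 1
Reduce the network between node 0 (A) and node 1 (B) by series/parallel combination:
  Rp1 = R1 ‖ R2 ‖ R3 (parallel, all between nodes 0 and 1) = 1/(1/300 + 1/1000 + 1/60) = 47.62 Ω
R_eq = 47.62 Ω

Final answer: 47.62 Ω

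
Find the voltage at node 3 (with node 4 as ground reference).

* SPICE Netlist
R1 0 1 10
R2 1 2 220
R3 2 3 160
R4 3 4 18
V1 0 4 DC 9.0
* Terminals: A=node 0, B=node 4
Nodal analysis, taking node 4 as the 0 V reference.
Source V1 fixes V_0 = 9 V.
KCL at each unknown node (sum of currents leaving = 0; resistances in Ω):
  Node 1: (V_1 - 9)/10 + (V_1 - V_2)/220 = 0
  Node 2: (V_2 - V_1)/220 + (V_2 - V_3)/160 = 0
  Node 3: (V_3 - V_2)/160 + (V_3 - 0)/18 = 0
Collecting terms (coefficients in siemens):
  0.1045·V_1 - 0.004545·V_2 = 0.9
  0.0108·V_2 - 0.004545·V_1 - 0.00625·V_3 = 0
  0.06181·V_3 - 0.00625·V_2 = 0
Solving these 3 simultaneous equations (Gaussian elimination) gives:
  V_1 = 8.779 V, V_2 = 3.926 V, V_3 = 0.3971 V
The requested potential is V_3 = 0.3971 V.

Final answer: V_3 = 0.3971 V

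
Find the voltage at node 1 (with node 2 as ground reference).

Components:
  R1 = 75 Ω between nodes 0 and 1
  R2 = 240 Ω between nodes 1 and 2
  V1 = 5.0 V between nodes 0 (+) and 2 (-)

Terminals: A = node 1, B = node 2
Nodal analysis, taking node 2 as the 0 V reference.
Source V1 fixes V_0 = 5 V.
KCL at each unknown node (sum of currents leaving = 0; resistances in Ω):
  Node 1: (V_1 - 5)/75 + (V_1 - 0)/240 = 0
Collecting terms: 0.0175 × V_1 = 0.06667  =>  V_1 = 3.81 V
The requested potential is V_1 = 3.81 V.

Final answer: V_1 = 3.81 V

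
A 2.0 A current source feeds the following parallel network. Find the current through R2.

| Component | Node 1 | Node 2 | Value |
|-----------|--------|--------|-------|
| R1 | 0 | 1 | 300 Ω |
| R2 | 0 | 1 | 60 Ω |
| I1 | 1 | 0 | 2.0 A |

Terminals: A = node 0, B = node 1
All resistors sit directly between nodes 0 and 1, so they are in parallel and share one voltage V; the full source current 2 A splits among them.
1/R_par = 1/300 + 1/60 = 0.02 S  =>  R_par = 50 Ω
V = I × R_par = 2 × 50 = 100 V
I_R2 = V/R2 = 100/60 = 1.667 A

Final answer: 1.667 A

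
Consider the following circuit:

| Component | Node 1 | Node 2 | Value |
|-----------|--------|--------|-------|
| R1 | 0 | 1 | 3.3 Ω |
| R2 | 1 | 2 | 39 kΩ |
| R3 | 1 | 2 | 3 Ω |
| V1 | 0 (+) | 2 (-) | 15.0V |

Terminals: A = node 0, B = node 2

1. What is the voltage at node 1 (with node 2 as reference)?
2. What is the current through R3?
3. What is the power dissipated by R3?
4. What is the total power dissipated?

Nodal analysis, taking node 2 as the 0 V reference.
Source V1 fixes V_0 = 15 V.
KCL at each unknown node (sum of currents leaving = 0; resistances in Ω):
  Node 1: (V_1 - 15)/3.3 + (V_1 - 0)/39000 + (V_1 - 0)/3 = 0
Collecting terms: 0.6364 × V_1 = 4.545  =>  V_1 = 7.143 V
Part 1:
  Read off the nodal solution: V_1 = 7.143 V
Part 2:
  I_R3 = (V_1 - V_2)/R3 = (7.143 - 0)/3 = 2.381 A
  Magnitude: I_R3 = 2.381 A
Part 3:
  I_R3 = (V_1 - V_2)/R3 = (7.143 - 0)/3 = 2.381 A
  P_R3 = I_R3² × R3 = (2.381)² × 3 = 17.01 W
Part 4:
  Power in each resistor, P = (ΔV)²/R:
    P_R1 = (15 - 7.143)²/3.3 = 18.71 W
    P_R2 = (7.143 - 0)²/39000 = 0.001308 W
    P_R3 = (7.143 - 0)²/3 = 17.01 W
  P_total = P_R1 + P_R2 + P_R3 = 35.72 W

Final answers:
1. V_1 = 7.143 V
2. I_R3 = 2.381 A
3. P_R3 = 17.01 W
4. P_total = 35.72 W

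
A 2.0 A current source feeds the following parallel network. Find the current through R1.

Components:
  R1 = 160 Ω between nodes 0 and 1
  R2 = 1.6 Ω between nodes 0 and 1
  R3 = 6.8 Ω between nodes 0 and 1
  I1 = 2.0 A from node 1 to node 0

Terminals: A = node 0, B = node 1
All resistors sit directly between nodes 0 and 1, so they are in parallel and share one voltage V; the full source current 2 A splits among them.
1/R_par = 1/160 + 1/1.6 + 1/6.8 = 0.7783 S  =>  R_par = 1.285 Ω
V = I × R_par = 2 × 1.285 = 2.57 V
I_R1 = V/R1 = 2.57/160 = 0.01606 A

Final answer: 0.01606 A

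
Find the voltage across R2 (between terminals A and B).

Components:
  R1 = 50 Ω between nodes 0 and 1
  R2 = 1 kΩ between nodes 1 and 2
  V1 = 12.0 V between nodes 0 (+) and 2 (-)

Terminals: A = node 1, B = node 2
R1 and R2 are in series across V1 (node 0 → node 1 → node 2), and the output A–B is taken across R2, so this is a voltage divider.
Series current: I = V1/(R1 + R2) = 12/(50 + 1000) = 12/1050 = 0.01143 A
V_R2 = I × R2 = V1 × R2/(R1 + R2) = 12 × 1000/1050 = 11.43 V

Final answer: 11.43 V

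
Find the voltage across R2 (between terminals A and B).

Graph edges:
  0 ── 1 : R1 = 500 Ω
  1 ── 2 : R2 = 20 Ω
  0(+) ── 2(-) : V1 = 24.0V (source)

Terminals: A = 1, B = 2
R1 and R2 are in series across V1 (node 0 → node 1 → node 2), and the output A–B is taken across R2, so this is a voltage divider.
Series current: I = V1/(R1 + R2) = 24/(500 + 20) = 24/520 = 0.04615 A
V_R2 = I × R2 = V1 × R2/(R1 + R2) = 24 × 20/520 = 0.9231 V

Final answer: 0.9231 V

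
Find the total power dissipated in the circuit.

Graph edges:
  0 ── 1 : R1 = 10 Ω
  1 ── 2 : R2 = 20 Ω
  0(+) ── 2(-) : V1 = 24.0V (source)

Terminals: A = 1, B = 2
Nodal analysis, taking node 2 as the 0 V reference.
Source V1 fixes V_0 = 24 V.
KCL at each unknown node (sum of currents leaving = 0; resistances in Ω):
  Node 1: (V_1 - 24)/10 + (V_1 - 0)/20 = 0
Collecting terms: 0.15 × V_1 = 2.4  =>  V_1 = 16 V
Power in each resistor, P = (ΔV)²/R:
  P_R1 = (24 - 16)²/10 = 6.4 W
  P_R2 = (16 - 0)²/20 = 12.8 W
P_total = P_R1 + P_R2 = 19.2 W

Final answer: 19.2 W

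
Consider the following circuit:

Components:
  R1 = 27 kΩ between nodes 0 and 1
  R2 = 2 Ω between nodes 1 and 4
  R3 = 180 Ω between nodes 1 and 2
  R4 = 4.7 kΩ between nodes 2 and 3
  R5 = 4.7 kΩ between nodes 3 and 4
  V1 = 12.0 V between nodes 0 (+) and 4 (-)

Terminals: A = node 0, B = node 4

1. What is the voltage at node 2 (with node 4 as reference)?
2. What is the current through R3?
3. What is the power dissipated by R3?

Nodal analysis, taking node 4 as the 0 V reference.
Source V1 fixes V_0 = 12 V.
KCL at each unknown node (sum of currents leaving = 0; resistances in Ω):
  Node 1: (V_1 - 12)/27000 + (V_1 - 0)/2 + (V_1 - V_2)/180 = 0
  Node 2: (V_2 - V_1)/180 + (V_2 - V_3)/4700 = 0
  Node 3: (V_3 - V_2)/4700 + (V_3 - 0)/4700 = 0
Collecting terms (coefficients in siemens):
  0.5056·V_1 - 0.005556·V_2 = 0.0004444
  0.005768·V_2 - 0.005556·V_1 - 0.0002128·V_3 = 0
  0.0004255·V_3 - 0.0002128·V_2 = 0
Solving these 3 simultaneous equations (Gaussian elimination) gives:
  V_1 = 0.0008886 V, V_2 = 0.0008719 V, V_3 = 0.000436 V
Part 1:
  Read off the nodal solution: V_2 = 0.0008719 V
Part 2:
  I_R3 = (V_1 - V_2)/R3 = (0.0008886 - 0.0008719)/180 = 0.00000009276 A
  Magnitude: I_R3 = 0.00000009276 A
Part 3:
  I_R3 = (V_1 - V_2)/R3 = (0.0008886 - 0.0008719)/180 = 0.00000009276 A
  P_R3 = I_R3² × R3 = (0.00000009276)² × 180 = 0.000000000001549 W

Final answers:
1. V_2 = 0.0008719 V
2. I_R3 = 9.276e-08 A
3. P_R3 = 1.549e-12 W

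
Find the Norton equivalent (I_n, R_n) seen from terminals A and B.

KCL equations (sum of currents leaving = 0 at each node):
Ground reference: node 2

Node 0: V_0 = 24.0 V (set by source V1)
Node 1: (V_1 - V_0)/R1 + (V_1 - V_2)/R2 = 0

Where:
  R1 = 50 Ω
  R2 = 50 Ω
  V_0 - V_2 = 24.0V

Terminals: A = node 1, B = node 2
Find the Thévenin equivalent first; then I_n = V_th/R_th and R_n = R_th.
Step 1 — V_th is the open-circuit voltage V_A - V_B (nothing connected across the terminals).
Nodal analysis, taking node 2 as the 0 V reference.
Source V1 fixes V_0 = 24 V.
KCL at each unknown node (sum of currents leaving = 0; resistances in Ω):
  Node 1: (V_1 - 24)/50 + (V_1 - 0)/50 = 0
Collecting terms: 0.04 × V_1 = 0.48  =>  V_1 = 12 V
V_th = V_1 - V_2 = 12 - 0 = 12 V
Step 2 — R_th: zero the source — replace V1 by a short circuit (node 2 merges into node 0) — and find the resistance seen between A (node 1) and B (node 0).
Reduce the network between node 1 (A) and node 0 (B) by series/parallel combination:
  Rp1 = R1 ‖ R2 (parallel, both between nodes 0 and 1) = 1/(1/50 + 1/50) = 25 Ω
R_th = 25 Ω
I_n = V_th/R_th = 12/25 = 0.48 A, and R_n = R_th = 25 Ω

Final answer: I_n = 0.48 A, R_n = 25 Ω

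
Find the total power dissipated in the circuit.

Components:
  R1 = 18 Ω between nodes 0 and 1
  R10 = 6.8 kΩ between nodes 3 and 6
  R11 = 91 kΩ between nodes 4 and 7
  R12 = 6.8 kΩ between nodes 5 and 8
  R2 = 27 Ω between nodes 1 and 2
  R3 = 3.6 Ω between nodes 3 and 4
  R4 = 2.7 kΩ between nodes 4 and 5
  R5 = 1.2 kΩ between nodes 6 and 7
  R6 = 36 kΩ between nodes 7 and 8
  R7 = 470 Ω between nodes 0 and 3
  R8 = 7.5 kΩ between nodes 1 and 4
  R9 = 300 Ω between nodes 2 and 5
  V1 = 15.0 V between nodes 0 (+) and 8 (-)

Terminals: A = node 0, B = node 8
Nodal analysis, taking node 8 as the 0 V reference.
Source V1 fixes V_0 = 15 V.
KCL at each unknown node (sum of currents leaving = 0; resistances in Ω):
  Node 1: (V_1 - 15)/18 + (V_1 - V_2)/27 + (V_1 - V_4)/7500 = 0
  Node 2: (V_2 - V_1)/27 + (V_2 - V_5)/300 = 0
  Node 3: (V_3 - V_4)/3.6 + (V_3 - 15)/470 + (V_3 - V_6)/6800 = 0
  Node 4: (V_4 - V_3)/3.6 + (V_4 - V_5)/2700 + (V_4 - V_1)/7500 + (V_4 - V_7)/91000 = 0
  Node 5: (V_5 - V_4)/2700 + (V_5 - V_2)/300 + (V_5 - 0)/6800 = 0
  Node 6: (V_6 - V_7)/1200 + (V_6 - V_3)/6800 = 0
  Node 7: (V_7 - V_6)/1200 + (V_7 - 0)/36000 + (V_7 - V_4)/91000 = 0
Collecting terms (coefficients in siemens):
  0.09273·V_1 - 0.03704·V_2 - 0.0001333·V_4 = 0.8333
  0.04037·V_2 - 0.03704·V_1 - 0.003333·V_5 = 0
  0.2801·V_3 - 0.2778·V_4 - 0.0001471·V_6 = 0.03191
  0.2783·V_4 - 0.0001333·V_1 - 0.2778·V_3 - 0.0003704·V_5 - 0.00001099·V_7 = 0
  0.003851·V_5 - 0.003333·V_2 - 0.0003704·V_4 = 0
  0.0009804·V_6 - 0.0001471·V_3 - 0.0008333·V_7 = 0
  0.0008721·V_7 - 0.00001099·V_4 - 0.0008333·V_6 = 0
Solving these 7 simultaneous equations (Gaussian elimination) gives:
  V_1 = 14.96 V, V_2 = 14.91 V, V_3 = 14.77 V, V_4 = 14.77 V
  V_5 = 14.33 V, V_6 = 12.64 V, V_7 = 12.27 V
Power in each resistor, P = (ΔV)²/R:
  P_R1 = (15 - 14.96)²/18 = 0.00006972 W
  P_R2 = (14.96 - 14.91)²/27 = 0.0001019 W
  P_R3 = (14.77 - 14.77)²/3.6 = 0.0000001001 W
  P_R4 = (14.77 - 14.33)²/2700 = 0.00007317 W
  P_R5 = (12.64 - 12.27)²/1200 = 0.0001178 W
  P_R6 = (12.27 - 0)²/36000 = 0.004181 W
  P_R7 = (15 - 14.77)²/470 = 0.0001083 W
  P_R8 = (14.96 - 14.77)²/7500 = 0.000004852 W
  P_R9 = (14.91 - 14.33)²/300 = 0.001132 W
  P_R10 = (14.77 - 12.64)²/6800 = 0.0006673 W
  P_R11 = (14.77 - 12.27)²/91000 = 0.00006898 W
  P_R12 = (14.33 - 0)²/6800 = 0.0302 W
P_total = P_R1 + P_R2 + P_R3 + P_R4 + P_R5 + P_R6 + P_R7 + P_R8 + P_R9 + P_R10 + P_R11 + P_R12 = 0.03672 W

Final answer: 0.03672 W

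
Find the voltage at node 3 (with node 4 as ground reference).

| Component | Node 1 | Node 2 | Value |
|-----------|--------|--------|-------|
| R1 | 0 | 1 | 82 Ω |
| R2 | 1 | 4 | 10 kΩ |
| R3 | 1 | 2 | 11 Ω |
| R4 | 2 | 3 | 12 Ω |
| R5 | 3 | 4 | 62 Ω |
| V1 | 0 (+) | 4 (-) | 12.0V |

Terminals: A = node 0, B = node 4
Nodal analysis, taking node 4 as the 0 V reference.
Source V1 fixes V_0 = 12 V.
KCL at each unknown node (sum of currents leaving = 0; resistances in Ω):
  Node 1: (V_1 - 12)/82 + (V_1 - 0)/10000 + (V_1 - V_2)/11 = 0
  Node 2: (V_2 - V_1)/11 + (V_2 - V_3)/12 = 0
  Node 3: (V_3 - V_2)/12 + (V_3 - 0)/62 = 0
Collecting terms (coefficients in siemens):
  0.1032·V_1 - 0.09091·V_2 = 0.1463
  0.1742·V_2 - 0.09091·V_1 - 0.08333·V_3 = 0
  0.09946·V_3 - 0.08333·V_2 = 0
Solving these 3 simultaneous equations (Gaussian elimination) gives:
  V_1 = 6.082 V, V_2 = 5.295 V, V_3 = 4.437 V
The requested potential is V_3 = 4.437 V.

Final answer: V_3 = 4.437 V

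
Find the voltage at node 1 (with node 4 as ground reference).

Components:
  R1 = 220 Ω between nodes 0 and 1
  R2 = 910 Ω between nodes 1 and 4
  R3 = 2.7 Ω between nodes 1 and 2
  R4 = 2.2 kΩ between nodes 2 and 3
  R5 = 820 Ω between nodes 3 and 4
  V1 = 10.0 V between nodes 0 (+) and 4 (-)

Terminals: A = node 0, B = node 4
Nodal analysis, taking node 4 as the 0 V reference.
Source V1 fixes V_0 = 10 V.
KCL at each unknown node (sum of currents leaving = 0; resistances in Ω):
  Node 1: (V_1 - 10)/220 + (V_1 - 0)/910 + (V_1 - V_2)/2.7 = 0
  Node 2: (V_2 - V_1)/2.7 + (V_2 - V_3)/2200 = 0
  Node 3: (V_3 - V_2)/2200 + (V_3 - 0)/820 = 0
Collecting terms (coefficients in siemens):
  0.376·V_1 - 0.3704·V_2 = 0.04545
  0.3708·V_2 - 0.3704·V_1 - 0.0004545·V_3 = 0
  0.001674·V_3 - 0.0004545·V_2 = 0
Solving these 3 simultaneous equations (Gaussian elimination) gives:
  V_1 = 7.607 V, V_2 = 7.6 V, V_3 = 2.064 V
The requested potential is V_1 = 7.607 V.

Final answer: V_1 = 7.607 V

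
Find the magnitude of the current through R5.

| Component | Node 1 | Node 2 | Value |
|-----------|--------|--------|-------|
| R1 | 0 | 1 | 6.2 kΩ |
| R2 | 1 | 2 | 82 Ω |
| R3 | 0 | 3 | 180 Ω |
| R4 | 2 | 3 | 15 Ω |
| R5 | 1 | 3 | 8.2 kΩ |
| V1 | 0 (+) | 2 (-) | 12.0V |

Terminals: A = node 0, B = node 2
Nodal analysis, taking node 2 as the 0 V reference.
Source V1 fixes V_0 = 12 V.
KCL at each unknown node (sum of currents leaving = 0; resistances in Ω):
  Node 1: (V_1 - 12)/6200 + (V_1 - 0)/82 + (V_1 - V_3)/8200 = 0
  Node 3: (V_3 - 12)/180 + (V_3 - 0)/15 + (V_3 - V_1)/8200 = 0
Collecting terms (coefficients in siemens):
  0.01248·V_1 - 0.000122·V_3 = 0.001935
  0.07234·V_3 - 0.000122·V_1 = 0.06667
Determinant D = (0.01248)(0.07234) - (-0.000122)(-0.000122) = 0.0009027
V_1 = [(0.001935)(0.07234) - (-0.000122)(0.06667)]/D = 0.1641 V
V_3 = [(0.01248)(0.06667) - (0.001935)(-0.000122)]/D = 0.9218 V
I_R5 = (V_1 - V_3)/R5 = (0.1641 - 0.9218)/8200 = -0.0000924 A
|I_R5| = 0.0000924 A

Final answer: |I_R5| = 9.24e-05 A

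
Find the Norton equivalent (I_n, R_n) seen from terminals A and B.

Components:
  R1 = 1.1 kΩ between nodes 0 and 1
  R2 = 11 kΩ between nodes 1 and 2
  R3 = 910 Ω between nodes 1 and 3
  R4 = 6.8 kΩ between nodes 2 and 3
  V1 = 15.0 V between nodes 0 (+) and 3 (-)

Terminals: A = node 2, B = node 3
Find the Thévenin equivalent first; then I_n = V_th/R_th and R_n = R_th.
Step 1 — V_th is the open-circuit voltage V_A - V_B (nothing connected across the terminals).
Nodal analysis, taking node 3 as the 0 V reference.
Source V1 fixes V_0 = 15 V.
KCL at each unknown node (sum of currents leaving = 0; resistances in Ω):
  Node 1: (V_1 - 15)/1100 + (V_1 - V_2)/11000 + (V_1 - 0)/910 = 0
  Node 2: (V_2 - V_1)/11000 + (V_2 - 0)/6800 = 0
Collecting terms (coefficients in siemens):
  0.002099·V_1 - 0.00009091·V_2 = 0.01364
  0.000238·V_2 - 0.00009091·V_1 = 0
Determinant D = (0.002099)(0.000238) - (-0.00009091)(-0.00009091) = 0.0000004912
V_1 = [(0.01364)(0.000238) - (-0.00009091)(0)]/D = 6.606 V
V_2 = [(0.002099)(0) - (0.01364)(-0.00009091)]/D = 2.524 V
V_th = V_2 - V_3 = 2.524 - 0 = 2.524 V
Step 2 — R_th: zero the source — replace V1 by a short circuit (node 3 merges into node 0) — and find the resistance seen between A (node 2) and B (node 0).
Reduce the network between node 2 (A) and node 0 (B) by series/parallel combination:
  Rp1 = R1 ‖ R3 (parallel, both between nodes 0 and 1) = 1/(1/1100 + 1/910) = 498 Ω
  Rs1 = R2 + Rp1 (series, joined only at node 1) = 11000 + 498 = 11500 Ω
  Rp2 = R4 ‖ Rs1 (parallel, both between nodes 0 and 2) = 1/(1/6800 + 1/11500) = 4273 Ω
R_th = 4.273 kΩ
I_n = V_th/R_th = 2.524/4273 = 0.0005906 A, and R_n = R_th = 4.273 kΩ

Final answer: I_n = 0.0005906 A, R_n = 4.273 kΩ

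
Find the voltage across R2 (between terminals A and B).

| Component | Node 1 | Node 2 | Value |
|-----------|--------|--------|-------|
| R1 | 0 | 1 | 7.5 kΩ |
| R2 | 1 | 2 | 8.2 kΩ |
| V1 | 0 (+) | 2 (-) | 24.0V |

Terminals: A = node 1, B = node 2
R1 and R2 are in series across V1 (node 0 → node 1 → node 2), and the output A–B is taken across R2, so this is a voltage divider.
Series current: I = V1/(R1 + R2) = 24/(7500 + 8200) = 24/15700 = 0.001529 A
V_R2 = I × R2 = V1 × R2/(R1 + R2) = 24 × 8200/15700 = 12.54 V

Final answer: 12.54 V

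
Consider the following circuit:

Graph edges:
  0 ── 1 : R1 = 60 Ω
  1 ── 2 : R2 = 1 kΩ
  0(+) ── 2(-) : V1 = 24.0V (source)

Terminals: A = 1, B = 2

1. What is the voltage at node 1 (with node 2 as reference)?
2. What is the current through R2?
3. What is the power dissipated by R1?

Nodal analysis, taking node 2 as the 0 V reference.
Source V1 fixes V_0 = 24 V.
KCL at each unknown node (sum of currents leaving = 0; resistances in Ω):
  Node 1: (V_1 - 24)/60 + (V_1 - 0)/1000 = 0
Collecting terms: 0.01767 × V_1 = 0.4  =>  V_1 = 22.64 V
Part 1:
  Read off the nodal solution: V_1 = 22.64 V
Part 2:
  I_R2 = (V_1 - V_2)/R2 = (22.64 - 0)/1000 = 0.02264 A
  Magnitude: I_R2 = 0.02264 A
Part 3:
  I_R1 = (V_0 - V_1)/R1 = (24 - 22.64)/60 = 0.02264 A
  P_R1 = I_R1² × R1 = (0.02264)² × 60 = 0.03076 W

Final answers:
1. V_1 = 22.64 V
2. I_R2 = 0.02264 A
3. P_R1 = 0.03076 W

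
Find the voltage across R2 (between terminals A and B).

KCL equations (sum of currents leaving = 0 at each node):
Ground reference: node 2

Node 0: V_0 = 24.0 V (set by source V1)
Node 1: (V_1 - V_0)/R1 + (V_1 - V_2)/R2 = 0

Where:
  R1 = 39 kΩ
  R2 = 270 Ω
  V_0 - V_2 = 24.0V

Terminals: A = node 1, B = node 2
R1 and R2 are in series across V1 (node 0 → node 1 → node 2), and the output A–B is taken across R2, so this is a voltage divider.
Series current: I = V1/(R1 + R2) = 24/(39000 + 270) = 24/39270 = 0.0006112 A
V_R2 = I × R2 = V1 × R2/(R1 + R2) = 24 × 270/39270 = 0.165 V

Final answer: 0.165 V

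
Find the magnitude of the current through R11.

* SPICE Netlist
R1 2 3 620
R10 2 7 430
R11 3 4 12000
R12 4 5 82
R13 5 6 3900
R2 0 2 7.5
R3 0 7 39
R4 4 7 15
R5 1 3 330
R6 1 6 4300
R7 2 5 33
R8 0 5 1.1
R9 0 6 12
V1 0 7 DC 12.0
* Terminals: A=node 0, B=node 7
Nodal analysis, taking node 7 as the 0 V reference.
Source V1 fixes V_0 = 12 V.
KCL at each unknown node (sum of currents leaving = 0; resistances in Ω):
  Node 1: (V_1 - V_3)/330 + (V_1 - V_6)/4300 = 0
  Node 2: (V_2 - V_3)/620 + (V_2 - 12)/7.5 + (V_2 - V_5)/33 + (V_2 - 0)/430 = 0
  Node 3: (V_3 - V_2)/620 + (V_3 - V_1)/330 + (V_3 - V_4)/12000 = 0
  Node 4: (V_4 - 0)/15 + (V_4 - V_3)/12000 + (V_4 - V_5)/82 = 0
  Node 5: (V_5 - V_2)/33 + (V_5 - 12)/1.1 + (V_5 - V_4)/82 + (V_5 - V_6)/3900 = 0
  Node 6: (V_6 - V_1)/4300 + (V_6 - 12)/12 + (V_6 - V_5)/3900 = 0
Collecting terms (coefficients in siemens):
  0.003263·V_1 - 0.00303·V_3 - 0.0002326·V_6 = 0
  0.1676·V_2 - 0.001613·V_3 - 0.0303·V_5 = 1.6
  0.004727·V_3 - 0.00303·V_1 - 0.001613·V_2 - 0.00008333·V_4 = 0
  0.07895·V_4 - 0.00008333·V_3 - 0.0122·V_5 = 0
  0.9518·V_5 - 0.0303·V_2 - 0.0122·V_4 - 0.0002564·V_6 = 10.91
  0.08382·V_6 - 0.0002326·V_1 - 0.0002564·V_5 = 1
Solving these 6 simultaneous equations (Gaussian elimination) gives:
  V_1 = 11.43 V, V_2 = 11.8 V, V_3 = 11.39 V, V_4 = 1.845 V
  V_5 = 11.86 V, V_6 = 12 V
I_R11 = (V_3 - V_4)/R11 = (11.39 - 1.845)/12000 = 0.0007955 A
|I_R11| = 0.0007955 A

Final answer: |I_R11| = 0.0007955 A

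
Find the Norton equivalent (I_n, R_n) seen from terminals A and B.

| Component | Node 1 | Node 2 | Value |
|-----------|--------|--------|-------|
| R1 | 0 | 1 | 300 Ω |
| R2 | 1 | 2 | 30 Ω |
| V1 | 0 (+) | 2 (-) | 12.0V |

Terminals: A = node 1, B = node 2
Find the Thévenin equivalent first; then I_n = V_th/R_th and R_n = R_th.
Step 1 — V_th is the open-circuit voltage V_A - V_B (nothing connected across the terminals).
Nodal analysis, taking node 2 as the 0 V reference.
Source V1 fixes V_0 = 12 V.
KCL at each unknown node (sum of currents leaving = 0; resistances in Ω):
  Node 1: (V_1 - 12)/300 + (V_1 - 0)/30 = 0
Collecting terms: 0.03667 × V_1 = 0.04  =>  V_1 = 1.091 V
V_th = V_1 - V_2 = 1.091 - 0 = 1.091 V
Step 2 — R_th: zero the source — replace V1 by a short circuit (node 2 merges into node 0) — and find the resistance seen between A (node 1) and B (node 0).
Reduce the network between node 1 (A) and node 0 (B) by series/parallel combination:
  Rp1 = R1 ‖ R2 (parallel, both between nodes 0 and 1) = 1/(1/300 + 1/30) = 27.27 Ω
R_th = 27.27 Ω
I_n = V_th/R_th = 1.091/27.27 = 0.04 A, and R_n = R_th = 27.27 Ω

Final answer: I_n = 0.04 A, R_n = 27.27 Ω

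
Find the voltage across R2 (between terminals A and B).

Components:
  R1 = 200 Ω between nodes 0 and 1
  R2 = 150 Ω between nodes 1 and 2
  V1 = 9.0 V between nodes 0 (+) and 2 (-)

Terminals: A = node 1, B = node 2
R1 and R2 are in series across V1 (node 0 → node 1 → node 2), and the output A–B is taken across R2, so this is a voltage divider.
Series current: I = V1/(R1 + R2) = 9/(200 + 150) = 9/350 = 0.02571 A
V_R2 = I × R2 = V1 × R2/(R1 + R2) = 9 × 150/350 = 3.857 V

Final answer: 3.857 V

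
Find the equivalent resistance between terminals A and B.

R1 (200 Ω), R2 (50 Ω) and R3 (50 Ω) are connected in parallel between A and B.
Reduce the network between node 0 (A) and node 1 (B) by series/parallel combination:
  Rp1 = R1 ‖ R2 ‖ R3 (parallel, all between nodes 0 and 1) = 1/(1/200 + 1/50 + 1/50) = 22.22 Ω
R_eq = 22.22 Ω

Final answer: 22.22 Ω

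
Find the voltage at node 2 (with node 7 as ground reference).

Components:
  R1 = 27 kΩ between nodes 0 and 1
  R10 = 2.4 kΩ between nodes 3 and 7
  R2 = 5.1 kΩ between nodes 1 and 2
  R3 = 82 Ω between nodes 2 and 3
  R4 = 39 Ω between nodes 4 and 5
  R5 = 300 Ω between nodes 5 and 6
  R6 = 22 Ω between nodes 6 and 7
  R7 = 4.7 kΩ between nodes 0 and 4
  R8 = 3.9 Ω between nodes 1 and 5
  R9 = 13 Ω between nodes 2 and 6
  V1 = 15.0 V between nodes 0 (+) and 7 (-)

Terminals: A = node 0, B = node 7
Nodal analysis, taking node 7 as the 0 V reference.
Source V1 fixes V_0 = 15 V.
KCL at each unknown node (sum of currents leaving = 0; resistances in Ω):
  Node 1: (V_1 - 15)/27000 + (V_1 - V_2)/5100 + (V_1 - V_5)/3.9 = 0
  Node 2: (V_2 - V_1)/5100 + (V_2 - V_3)/82 + (V_2 - V_6)/13 = 0
  Node 3: (V_3 - V_2)/82 + (V_3 - 0)/2400 = 0
  Node 4: (V_4 - V_5)/39 + (V_4 - 15)/4700 = 0
  Node 5: (V_5 - V_4)/39 + (V_5 - V_6)/300 + (V_5 - V_1)/3.9 = 0
  Node 6: (V_6 - V_5)/300 + (V_6 - 0)/22 + (V_6 - V_2)/13 = 0
Collecting terms (coefficients in siemens):
  0.2566·V_1 - 0.0001961·V_2 - 0.2564·V_5 = 0.0005556
  0.08931·V_2 - 0.0001961·V_1 - 0.0122·V_3 - 0.07692·V_6 = 0
  0.01261·V_3 - 0.0122·V_2 = 0
  0.02585·V_4 - 0.02564·V_5 = 0.003191
  0.2854·V_5 - 0.2564·V_1 - 0.02564·V_4 - 0.003333·V_6 = 0
  0.1257·V_6 - 0.07692·V_2 - 0.003333·V_5 = 0
Solving these 6 simultaneous equations (Gaussian elimination) gives:
  V_1 = 1.057 V, V_2 = 0.0775 V, V_3 = 0.07494 V, V_4 = 1.17 V
  V_5 = 1.055 V, V_6 = 0.07541 V
The requested potential is V_2 = 0.0775 V.

Final answer: V_2 = 0.0775 V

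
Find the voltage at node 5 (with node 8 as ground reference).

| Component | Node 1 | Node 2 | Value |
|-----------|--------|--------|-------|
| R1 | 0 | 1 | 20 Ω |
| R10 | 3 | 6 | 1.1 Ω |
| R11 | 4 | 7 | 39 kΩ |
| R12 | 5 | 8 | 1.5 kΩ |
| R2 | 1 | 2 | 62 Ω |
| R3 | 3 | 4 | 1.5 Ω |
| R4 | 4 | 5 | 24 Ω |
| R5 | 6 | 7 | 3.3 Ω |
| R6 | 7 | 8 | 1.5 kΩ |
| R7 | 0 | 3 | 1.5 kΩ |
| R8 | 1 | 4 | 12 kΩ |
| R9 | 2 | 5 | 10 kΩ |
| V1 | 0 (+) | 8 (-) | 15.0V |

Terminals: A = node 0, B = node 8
Nodal analysis, taking node 8 as the 0 V reference.
Source V1 fixes V_0 = 15 V.
KCL at each unknown node (sum of currents leaving = 0; resistances in Ω):
  Node 1: (V_1 - 15)/20 + (V_1 - V_2)/62 + (V_1 - V_4)/12000 = 0
  Node 2: (V_2 - V_1)/62 + (V_2 - V_5)/10000 = 0
  Node 3: (V_3 - V_4)/1.5 + (V_3 - 15)/1500 + (V_3 - V_6)/1.1 = 0
  Node 4: (V_4 - V_3)/1.5 + (V_4 - V_5)/24 + (V_4 - V_1)/12000 + (V_4 - V_7)/39000 = 0
  Node 5: (V_5 - V_4)/24 + (V_5 - V_2)/10000 + (V_5 - 0)/1500 = 0
  Node 6: (V_6 - V_7)/3.3 + (V_6 - V_3)/1.1 = 0
  Node 7: (V_7 - V_6)/3.3 + (V_7 - 0)/1500 + (V_7 - V_4)/39000 = 0
Collecting terms (coefficients in siemens):
  0.06621·V_1 - 0.01613·V_2 - 0.00008333·V_4 = 0.75
  0.01623·V_2 - 0.01613·V_1 - 0.0001·V_5 = 0
  1.576·V_3 - 0.6667·V_4 - 0.9091·V_6 = 0.01
  0.7084·V_4 - 0.00008333·V_1 - 0.6667·V_3 - 0.04167·V_5 - 0.00002564·V_7 = 0
  0.04243·V_5 - 0.0001·V_2 - 0.04167·V_4 = 0
  1.212·V_6 - 0.9091·V_3 - 0.303·V_7 = 0
  0.3037·V_7 - 0.00002564·V_4 - 0.303·V_6 = 0
Solving these 7 simultaneous equations (Gaussian elimination) gives:
  V_1 = 14.97 V, V_2 = 14.91 V, V_3 = 5.866 V, V_4 = 5.862 V
  V_5 = 5.792 V, V_6 = 5.861 V, V_7 = 5.849 V
The requested potential is V_5 = 5.792 V.

Final answer: V_5 = 5.792 V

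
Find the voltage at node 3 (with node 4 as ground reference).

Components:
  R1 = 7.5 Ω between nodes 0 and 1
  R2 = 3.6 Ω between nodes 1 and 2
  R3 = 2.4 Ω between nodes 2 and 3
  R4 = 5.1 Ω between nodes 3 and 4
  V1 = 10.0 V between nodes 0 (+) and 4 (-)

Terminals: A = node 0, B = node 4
Nodal analysis, taking node 4 as the 0 V reference.
Source V1 fixes V_0 = 10 V.
KCL at each unknown node (sum of currents leaving = 0; resistances in Ω):
  Node 1: (V_1 - 10)/7.5 + (V_1 - V_2)/3.6 = 0
  Node 2: (V_2 - V_1)/3.6 + (V_2 - V_3)/2.4 = 0
  Node 3: (V_3 - V_2)/2.4 + (V_3 - 0)/5.1 = 0
Collecting terms (coefficients in siemens):
  0.4111·V_1 - 0.2778·V_2 = 1.333
  0.6944·V_2 - 0.2778·V_1 - 0.4167·V_3 = 0
  0.6127·V_3 - 0.4167·V_2 = 0
Solving these 3 simultaneous equations (Gaussian elimination) gives:
  V_1 = 5.968 V, V_2 = 4.032 V, V_3 = 2.742 V
The requested potential is V_3 = 2.742 V.

Final answer: V_3 = 2.742 V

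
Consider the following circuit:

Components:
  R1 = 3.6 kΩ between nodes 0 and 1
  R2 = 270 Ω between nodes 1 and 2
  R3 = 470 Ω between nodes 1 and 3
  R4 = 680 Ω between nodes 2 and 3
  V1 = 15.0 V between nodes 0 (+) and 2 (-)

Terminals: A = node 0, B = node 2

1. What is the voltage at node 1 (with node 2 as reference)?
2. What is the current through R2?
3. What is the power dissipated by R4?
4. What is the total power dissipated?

Nodal analysis, taking node 2 as the 0 V reference.
Source V1 fixes V_0 = 15 V.
KCL at each unknown node (sum of currents leaving = 0; resistances in Ω):
  Node 1: (V_1 - 15)/3600 + (V_1 - 0)/270 + (V_1 - V_3)/470 = 0
  Node 3: (V_3 - V_1)/470 + (V_3 - 0)/680 = 0
Collecting terms (coefficients in siemens):
  0.006109·V_1 - 0.002128·V_3 = 0.004167
  0.003598·V_3 - 0.002128·V_1 = 0
Determinant D = (0.006109)(0.003598) - (-0.002128)(-0.002128) = 0.00001746
V_1 = [(0.004167)(0.003598) - (-0.002128)(0)]/D = 0.8589 V
V_3 = [(0.006109)(0) - (0.004167)(-0.002128)]/D = 0.5079 V
Part 1:
  Read off the nodal solution: V_1 = 0.8589 V
Part 2:
  I_R2 = (V_1 - V_2)/R2 = (0.8589 - 0)/270 = 0.003181 A
  Magnitude: I_R2 = 0.003181 A
Part 3:
  I_R4 = (V_2 - V_3)/R4 = (0 - 0.5079)/680 = -0.0007469 A
  P_R4 = I_R4² × R4 = (-0.0007469)² × 680 = 0.0003793 W
Part 4:
  Power in each resistor, P = (ΔV)²/R:
    P_R1 = (15 - 0.8589)²/3600 = 0.05555 W
    P_R2 = (0.8589 - 0)²/270 = 0.002732 W
    P_R3 = (0.8589 - 0.5079)²/470 = 0.0002622 W
    P_R4 = (0 - 0.5079)²/680 = 0.0003793 W
  P_total = P_R1 + P_R2 + P_R3 + P_R4 = 0.05892 W

Final answers:
1. V_1 = 0.8589 V
2. I_R2 = 0.003181 A
3. P_R4 = 0.0003793 W
4. P_total = 0.05892 W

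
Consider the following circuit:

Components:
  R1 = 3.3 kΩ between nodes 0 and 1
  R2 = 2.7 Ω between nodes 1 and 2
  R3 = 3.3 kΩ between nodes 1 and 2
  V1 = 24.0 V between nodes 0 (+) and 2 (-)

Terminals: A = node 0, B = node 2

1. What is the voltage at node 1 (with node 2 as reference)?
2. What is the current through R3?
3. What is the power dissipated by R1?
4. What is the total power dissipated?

Nodal analysis, taking node 2 as the 0 V reference.
Source V1 fixes V_0 = 24 V.
KCL at each unknown node (sum of currents leaving = 0; resistances in Ω):
  Node 1: (V_1 - 24)/3300 + (V_1 - 0)/2.7 + (V_1 - 0)/3300 = 0
Collecting terms: 0.371 × V_1 = 0.007273  =>  V_1 = 0.0196 V
Part 1:
  Read off the nodal solution: V_1 = 0.0196 V
Part 2:
  I_R3 = (V_1 - V_2)/R3 = (0.0196 - 0)/3300 = 0.000005941 A
  Magnitude: I_R3 = 0.000005941 A
Part 3:
  I_R1 = (V_0 - V_1)/R1 = (24 - 0.0196)/3300 = 0.007267 A
  P_R1 = I_R1² × R1 = (0.007267)² × 3300 = 0.1743 W
Part 4:
  Power in each resistor, P = (ΔV)²/R:
    P_R1 = (24 - 0.0196)²/3300 = 0.1743 W
    P_R2 = (0.0196 - 0)²/2.7 = 0.0001423 W
    P_R3 = (0.0196 - 0)²/3300 = 0.0000001165 W
  P_total = P_R1 + P_R2 + P_R3 = 0.1744 W

Final answers:
1. V_1 = 0.0196 V
2. I_R3 = 5.941e-06 A
3. P_R1 = 0.1743 W
4. P_total = 0.1744 W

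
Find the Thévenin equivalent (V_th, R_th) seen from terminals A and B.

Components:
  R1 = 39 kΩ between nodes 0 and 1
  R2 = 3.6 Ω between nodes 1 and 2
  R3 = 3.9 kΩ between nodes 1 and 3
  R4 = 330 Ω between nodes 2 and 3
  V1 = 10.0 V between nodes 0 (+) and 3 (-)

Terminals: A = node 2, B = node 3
Step 1 — V_th is the open-circuit voltage V_A - V_B (nothing connected across the terminals).
Nodal analysis, taking node 3 as the 0 V reference.
Source V1 fixes V_0 = 10 V.
KCL at each unknown node (sum of currents leaving = 0; resistances in Ω):
  Node 1: (V_1 - 10)/39000 + (V_1 - V_2)/3.6 + (V_1 - 0)/3900 = 0
  Node 2: (V_2 - V_1)/3.6 + (V_2 - 0)/330 = 0
Collecting terms (coefficients in siemens):
  0.2781·V_1 - 0.2778·V_2 = 0.0002564
  0.2808·V_2 - 0.2778·V_1 = 0
Determinant D = (0.2781)(0.2808) - (-0.2778)(-0.2778) = 0.000921
V_1 = [(0.0002564)(0.2808) - (-0.2778)(0)]/D = 0.07818 V
V_2 = [(0.2781)(0) - (0.0002564)(-0.2778)]/D = 0.07734 V
V_th = V_2 - V_3 = 0.07734 - 0 = 0.07734 V
Step 2 — R_th: zero the source — replace V1 by a short circuit (node 3 merges into node 0) — and find the resistance seen between A (node 2) and B (node 0).
Reduce the network between node 2 (A) and node 0 (B) by series/parallel combination:
  Rp1 = R1 ‖ R3 (parallel, both between nodes 0 and 1) = 1/(1/39000 + 1/3900) = 3545 Ω
  Rs1 = R2 + Rp1 (series, joined only at node 1) = 3.6 + 3545 = 3549 Ω
  Rp2 = R4 ‖ Rs1 (parallel, both between nodes 0 and 2) = 1/(1/330 + 1/3549) = 301.9 Ω
R_th = 301.9 Ω

Final answer: V_th = 0.07734 V, R_th = 301.9 Ω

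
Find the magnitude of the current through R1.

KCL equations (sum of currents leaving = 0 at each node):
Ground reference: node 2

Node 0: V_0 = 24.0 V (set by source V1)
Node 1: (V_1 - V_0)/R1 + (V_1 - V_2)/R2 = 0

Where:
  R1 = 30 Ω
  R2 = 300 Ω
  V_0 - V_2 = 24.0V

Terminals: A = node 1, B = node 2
Nodal analysis, taking node 2 as the 0 V reference.
Source V1 fixes V_0 = 24 V.
KCL at each unknown node (sum of currents leaving = 0; resistances in Ω):
  Node 1: (V_1 - 24)/30 + (V_1 - 0)/300 = 0
Collecting terms: 0.03667 × V_1 = 0.8  =>  V_1 = 21.82 V
I_R1 = (V_0 - V_1)/R1 = (24 - 21.82)/30 = 0.07273 A
|I_R1| = 0.07273 A

Final answer: |I_R1| = 0.07273 A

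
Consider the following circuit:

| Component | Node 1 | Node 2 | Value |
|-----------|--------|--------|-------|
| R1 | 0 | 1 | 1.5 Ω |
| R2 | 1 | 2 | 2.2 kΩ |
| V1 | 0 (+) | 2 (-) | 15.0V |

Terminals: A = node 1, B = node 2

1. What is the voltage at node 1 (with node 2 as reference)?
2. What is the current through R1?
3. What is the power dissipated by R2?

Nodal analysis, taking node 2 as the 0 V reference.
Source V1 fixes V_0 = 15 V.
KCL at each unknown node (sum of currents leaving = 0; resistances in Ω):
  Node 1: (V_1 - 15)/1.5 + (V_1 - 0)/2200 = 0
Collecting terms: 0.6671 × V_1 = 10  =>  V_1 = 14.99 V
Part 1:
  Read off the nodal solution: V_1 = 14.99 V
Part 2:
  I_R1 = (V_0 - V_1)/R1 = (15 - 14.99)/1.5 = 0.006814 A
  Magnitude: I_R1 = 0.006814 A
Part 3:
  I_R2 = (V_1 - V_2)/R2 = (14.99 - 0)/2200 = 0.006814 A
  P_R2 = I_R2² × R2 = (0.006814)² × 2200 = 0.1021 W

Final answers:
1. V_1 = 14.99 V
2. I_R1 = 0.006814 A
3. P_R2 = 0.1021 W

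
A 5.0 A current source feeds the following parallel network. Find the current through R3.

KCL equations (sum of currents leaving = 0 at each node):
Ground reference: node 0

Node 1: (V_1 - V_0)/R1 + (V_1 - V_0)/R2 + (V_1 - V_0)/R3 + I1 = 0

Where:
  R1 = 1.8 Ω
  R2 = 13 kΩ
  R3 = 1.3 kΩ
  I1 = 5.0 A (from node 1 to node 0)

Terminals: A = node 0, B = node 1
All resistors sit directly between nodes 0 and 1, so they are in parallel and share one voltage V; the full source current 5 A splits among them.
1/R_par = 1/1.8 + 1/13000 + 1/1300 = 0.5564 S  =>  R_par = 1.797 Ω
V = I × R_par = 5 × 1.797 = 8.986 V
I_R3 = V/R3 = 8.986/1300 = 0.006913 A

Final answer: 0.006913 A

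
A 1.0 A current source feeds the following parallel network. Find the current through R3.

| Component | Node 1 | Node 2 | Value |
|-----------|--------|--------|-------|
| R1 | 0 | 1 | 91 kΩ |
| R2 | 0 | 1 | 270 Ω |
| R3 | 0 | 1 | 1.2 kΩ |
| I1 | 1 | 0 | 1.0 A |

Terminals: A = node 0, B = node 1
All resistors sit directly between nodes 0 and 1, so they are in parallel and share one voltage V; the full source current 1 A splits among them.
1/R_par = 1/91000 + 1/270 + 1/1200 = 0.004548 S  =>  R_par = 219.9 Ω
V = I × R_par = 1 × 219.9 = 219.9 V
I_R3 = V/R3 = 219.9/1200 = 0.1832 A

Final answer: 0.1832 A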